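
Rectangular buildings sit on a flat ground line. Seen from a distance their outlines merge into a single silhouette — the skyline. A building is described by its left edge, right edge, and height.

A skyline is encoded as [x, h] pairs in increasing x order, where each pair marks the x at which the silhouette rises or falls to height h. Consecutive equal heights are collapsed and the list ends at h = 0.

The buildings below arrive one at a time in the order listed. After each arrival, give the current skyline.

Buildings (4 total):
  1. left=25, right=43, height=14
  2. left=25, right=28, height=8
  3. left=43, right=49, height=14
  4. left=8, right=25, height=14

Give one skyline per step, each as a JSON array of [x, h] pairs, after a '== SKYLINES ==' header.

== SKYLINES ==
[[25,14],[43,0]]
[[25,14],[43,0]]
[[25,14],[49,0]]
[[8,14],[49,0]]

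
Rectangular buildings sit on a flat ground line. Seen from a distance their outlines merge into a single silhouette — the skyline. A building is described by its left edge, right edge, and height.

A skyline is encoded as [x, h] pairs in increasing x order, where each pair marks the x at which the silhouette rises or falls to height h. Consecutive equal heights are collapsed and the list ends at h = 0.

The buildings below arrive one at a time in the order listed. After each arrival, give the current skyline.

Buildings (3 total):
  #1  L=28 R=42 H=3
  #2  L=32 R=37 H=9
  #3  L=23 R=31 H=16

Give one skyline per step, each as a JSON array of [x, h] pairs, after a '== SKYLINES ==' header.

== SKYLINES ==
[[28,3],[42,0]]
[[28,3],[32,9],[37,3],[42,0]]
[[23,16],[31,3],[32,9],[37,3],[42,0]]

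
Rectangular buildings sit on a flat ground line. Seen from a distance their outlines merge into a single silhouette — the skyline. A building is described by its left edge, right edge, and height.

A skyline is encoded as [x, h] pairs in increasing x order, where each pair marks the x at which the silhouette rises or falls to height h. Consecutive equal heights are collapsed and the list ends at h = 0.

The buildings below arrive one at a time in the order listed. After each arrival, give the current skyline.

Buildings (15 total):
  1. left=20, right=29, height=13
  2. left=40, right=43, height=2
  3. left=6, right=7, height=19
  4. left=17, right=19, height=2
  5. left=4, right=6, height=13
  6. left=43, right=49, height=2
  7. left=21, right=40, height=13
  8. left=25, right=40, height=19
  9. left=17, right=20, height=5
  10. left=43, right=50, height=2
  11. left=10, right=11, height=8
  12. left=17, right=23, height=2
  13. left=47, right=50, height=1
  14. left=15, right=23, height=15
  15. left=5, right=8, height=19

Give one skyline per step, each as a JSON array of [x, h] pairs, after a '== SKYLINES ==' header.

== SKYLINES ==
[[20,13],[29,0]]
[[20,13],[29,0],[40,2],[43,0]]
[[6,19],[7,0],[20,13],[29,0],[40,2],[43,0]]
[[6,19],[7,0],[17,2],[19,0],[20,13],[29,0],[40,2],[43,0]]
[[4,13],[6,19],[7,0],[17,2],[19,0],[20,13],[29,0],[40,2],[43,0]]
[[4,13],[6,19],[7,0],[17,2],[19,0],[20,13],[29,0],[40,2],[49,0]]
[[4,13],[6,19],[7,0],[17,2],[19,0],[20,13],[40,2],[49,0]]
[[4,13],[6,19],[7,0],[17,2],[19,0],[20,13],[25,19],[40,2],[49,0]]
[[4,13],[6,19],[7,0],[17,5],[20,13],[25,19],[40,2],[49,0]]
[[4,13],[6,19],[7,0],[17,5],[20,13],[25,19],[40,2],[50,0]]
[[4,13],[6,19],[7,0],[10,8],[11,0],[17,5],[20,13],[25,19],[40,2],[50,0]]
[[4,13],[6,19],[7,0],[10,8],[11,0],[17,5],[20,13],[25,19],[40,2],[50,0]]
[[4,13],[6,19],[7,0],[10,8],[11,0],[17,5],[20,13],[25,19],[40,2],[50,0]]
[[4,13],[6,19],[7,0],[10,8],[11,0],[15,15],[23,13],[25,19],[40,2],[50,0]]
[[4,13],[5,19],[8,0],[10,8],[11,0],[15,15],[23,13],[25,19],[40,2],[50,0]]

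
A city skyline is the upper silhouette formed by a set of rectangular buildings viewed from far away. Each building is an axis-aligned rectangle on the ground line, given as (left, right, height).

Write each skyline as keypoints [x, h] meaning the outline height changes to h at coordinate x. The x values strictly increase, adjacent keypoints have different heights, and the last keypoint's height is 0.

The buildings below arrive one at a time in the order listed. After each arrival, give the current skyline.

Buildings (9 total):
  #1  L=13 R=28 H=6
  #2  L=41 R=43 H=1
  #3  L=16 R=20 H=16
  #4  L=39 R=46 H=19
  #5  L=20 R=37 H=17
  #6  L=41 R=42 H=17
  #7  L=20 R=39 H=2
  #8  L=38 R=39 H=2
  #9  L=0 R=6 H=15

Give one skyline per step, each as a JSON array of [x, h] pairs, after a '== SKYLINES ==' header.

== SKYLINES ==
[[13,6],[28,0]]
[[13,6],[28,0],[41,1],[43,0]]
[[13,6],[16,16],[20,6],[28,0],[41,1],[43,0]]
[[13,6],[16,16],[20,6],[28,0],[39,19],[46,0]]
[[13,6],[16,16],[20,17],[37,0],[39,19],[46,0]]
[[13,6],[16,16],[20,17],[37,0],[39,19],[46,0]]
[[13,6],[16,16],[20,17],[37,2],[39,19],[46,0]]
[[13,6],[16,16],[20,17],[37,2],[39,19],[46,0]]
[[0,15],[6,0],[13,6],[16,16],[20,17],[37,2],[39,19],[46,0]]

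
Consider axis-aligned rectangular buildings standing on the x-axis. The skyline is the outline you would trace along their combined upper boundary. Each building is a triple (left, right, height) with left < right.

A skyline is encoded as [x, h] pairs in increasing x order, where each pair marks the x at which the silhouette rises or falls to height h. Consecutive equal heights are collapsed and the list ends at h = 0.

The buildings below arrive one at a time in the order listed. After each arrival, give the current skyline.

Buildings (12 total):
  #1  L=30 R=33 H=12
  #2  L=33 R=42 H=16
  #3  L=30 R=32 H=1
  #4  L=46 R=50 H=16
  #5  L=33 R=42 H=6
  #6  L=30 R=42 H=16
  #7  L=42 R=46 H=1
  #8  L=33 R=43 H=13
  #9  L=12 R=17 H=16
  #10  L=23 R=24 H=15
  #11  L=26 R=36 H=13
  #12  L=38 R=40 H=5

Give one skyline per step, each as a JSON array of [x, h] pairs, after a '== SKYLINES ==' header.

== SKYLINES ==
[[30,12],[33,0]]
[[30,12],[33,16],[42,0]]
[[30,12],[33,16],[42,0]]
[[30,12],[33,16],[42,0],[46,16],[50,0]]
[[30,12],[33,16],[42,0],[46,16],[50,0]]
[[30,16],[42,0],[46,16],[50,0]]
[[30,16],[42,1],[46,16],[50,0]]
[[30,16],[42,13],[43,1],[46,16],[50,0]]
[[12,16],[17,0],[30,16],[42,13],[43,1],[46,16],[50,0]]
[[12,16],[17,0],[23,15],[24,0],[30,16],[42,13],[43,1],[46,16],[50,0]]
[[12,16],[17,0],[23,15],[24,0],[26,13],[30,16],[42,13],[43,1],[46,16],[50,0]]
[[12,16],[17,0],[23,15],[24,0],[26,13],[30,16],[42,13],[43,1],[46,16],[50,0]]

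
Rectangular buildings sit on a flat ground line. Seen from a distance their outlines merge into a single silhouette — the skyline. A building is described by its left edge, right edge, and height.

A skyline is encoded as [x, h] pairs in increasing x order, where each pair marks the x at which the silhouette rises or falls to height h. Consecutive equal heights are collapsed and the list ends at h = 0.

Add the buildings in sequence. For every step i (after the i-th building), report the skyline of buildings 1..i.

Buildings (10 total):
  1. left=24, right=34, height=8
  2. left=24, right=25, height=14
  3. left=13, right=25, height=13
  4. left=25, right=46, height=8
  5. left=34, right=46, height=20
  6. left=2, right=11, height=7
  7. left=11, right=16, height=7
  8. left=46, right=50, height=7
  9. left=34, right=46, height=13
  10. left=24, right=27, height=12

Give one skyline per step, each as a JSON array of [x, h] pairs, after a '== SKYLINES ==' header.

== SKYLINES ==
[[24,8],[34,0]]
[[24,14],[25,8],[34,0]]
[[13,13],[24,14],[25,8],[34,0]]
[[13,13],[24,14],[25,8],[46,0]]
[[13,13],[24,14],[25,8],[34,20],[46,0]]
[[2,7],[11,0],[13,13],[24,14],[25,8],[34,20],[46,0]]
[[2,7],[13,13],[24,14],[25,8],[34,20],[46,0]]
[[2,7],[13,13],[24,14],[25,8],[34,20],[46,7],[50,0]]
[[2,7],[13,13],[24,14],[25,8],[34,20],[46,7],[50,0]]
[[2,7],[13,13],[24,14],[25,12],[27,8],[34,20],[46,7],[50,0]]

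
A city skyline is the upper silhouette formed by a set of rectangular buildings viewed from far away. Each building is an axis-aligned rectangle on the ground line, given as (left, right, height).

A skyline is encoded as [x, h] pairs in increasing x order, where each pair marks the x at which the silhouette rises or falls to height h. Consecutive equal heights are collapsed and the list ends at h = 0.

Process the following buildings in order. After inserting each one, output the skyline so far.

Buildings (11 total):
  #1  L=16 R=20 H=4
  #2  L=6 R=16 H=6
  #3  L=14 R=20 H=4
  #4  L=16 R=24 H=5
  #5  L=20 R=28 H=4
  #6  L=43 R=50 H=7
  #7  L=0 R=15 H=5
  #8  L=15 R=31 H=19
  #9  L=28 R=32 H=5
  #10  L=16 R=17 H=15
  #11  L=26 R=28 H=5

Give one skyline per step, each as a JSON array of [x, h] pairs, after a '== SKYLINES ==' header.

== SKYLINES ==
[[16,4],[20,0]]
[[6,6],[16,4],[20,0]]
[[6,6],[16,4],[20,0]]
[[6,6],[16,5],[24,0]]
[[6,6],[16,5],[24,4],[28,0]]
[[6,6],[16,5],[24,4],[28,0],[43,7],[50,0]]
[[0,5],[6,6],[16,5],[24,4],[28,0],[43,7],[50,0]]
[[0,5],[6,6],[15,19],[31,0],[43,7],[50,0]]
[[0,5],[6,6],[15,19],[31,5],[32,0],[43,7],[50,0]]
[[0,5],[6,6],[15,19],[31,5],[32,0],[43,7],[50,0]]
[[0,5],[6,6],[15,19],[31,5],[32,0],[43,7],[50,0]]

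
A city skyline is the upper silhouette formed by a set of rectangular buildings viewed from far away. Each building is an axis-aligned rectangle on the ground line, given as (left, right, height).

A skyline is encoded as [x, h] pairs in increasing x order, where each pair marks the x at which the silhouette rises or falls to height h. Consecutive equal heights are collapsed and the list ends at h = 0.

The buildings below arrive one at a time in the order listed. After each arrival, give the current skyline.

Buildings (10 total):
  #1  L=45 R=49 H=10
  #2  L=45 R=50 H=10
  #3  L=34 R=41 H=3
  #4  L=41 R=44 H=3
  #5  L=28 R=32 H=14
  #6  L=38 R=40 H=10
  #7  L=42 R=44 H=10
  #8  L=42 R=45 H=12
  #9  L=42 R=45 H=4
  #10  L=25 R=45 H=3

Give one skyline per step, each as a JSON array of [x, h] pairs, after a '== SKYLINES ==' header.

== SKYLINES ==
[[45,10],[49,0]]
[[45,10],[50,0]]
[[34,3],[41,0],[45,10],[50,0]]
[[34,3],[44,0],[45,10],[50,0]]
[[28,14],[32,0],[34,3],[44,0],[45,10],[50,0]]
[[28,14],[32,0],[34,3],[38,10],[40,3],[44,0],[45,10],[50,0]]
[[28,14],[32,0],[34,3],[38,10],[40,3],[42,10],[44,0],[45,10],[50,0]]
[[28,14],[32,0],[34,3],[38,10],[40,3],[42,12],[45,10],[50,0]]
[[28,14],[32,0],[34,3],[38,10],[40,3],[42,12],[45,10],[50,0]]
[[25,3],[28,14],[32,3],[38,10],[40,3],[42,12],[45,10],[50,0]]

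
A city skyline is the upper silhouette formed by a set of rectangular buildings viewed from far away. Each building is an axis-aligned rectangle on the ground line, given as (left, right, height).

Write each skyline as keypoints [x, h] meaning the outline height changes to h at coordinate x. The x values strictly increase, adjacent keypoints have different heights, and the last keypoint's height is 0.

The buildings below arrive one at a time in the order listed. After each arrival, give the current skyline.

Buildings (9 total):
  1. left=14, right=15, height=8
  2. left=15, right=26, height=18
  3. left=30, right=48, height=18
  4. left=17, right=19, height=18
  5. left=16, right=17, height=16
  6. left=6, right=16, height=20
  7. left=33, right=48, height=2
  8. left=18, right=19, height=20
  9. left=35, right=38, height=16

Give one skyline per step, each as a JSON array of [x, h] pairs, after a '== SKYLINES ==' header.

== SKYLINES ==
[[14,8],[15,0]]
[[14,8],[15,18],[26,0]]
[[14,8],[15,18],[26,0],[30,18],[48,0]]
[[14,8],[15,18],[26,0],[30,18],[48,0]]
[[14,8],[15,18],[26,0],[30,18],[48,0]]
[[6,20],[16,18],[26,0],[30,18],[48,0]]
[[6,20],[16,18],[26,0],[30,18],[48,0]]
[[6,20],[16,18],[18,20],[19,18],[26,0],[30,18],[48,0]]
[[6,20],[16,18],[18,20],[19,18],[26,0],[30,18],[48,0]]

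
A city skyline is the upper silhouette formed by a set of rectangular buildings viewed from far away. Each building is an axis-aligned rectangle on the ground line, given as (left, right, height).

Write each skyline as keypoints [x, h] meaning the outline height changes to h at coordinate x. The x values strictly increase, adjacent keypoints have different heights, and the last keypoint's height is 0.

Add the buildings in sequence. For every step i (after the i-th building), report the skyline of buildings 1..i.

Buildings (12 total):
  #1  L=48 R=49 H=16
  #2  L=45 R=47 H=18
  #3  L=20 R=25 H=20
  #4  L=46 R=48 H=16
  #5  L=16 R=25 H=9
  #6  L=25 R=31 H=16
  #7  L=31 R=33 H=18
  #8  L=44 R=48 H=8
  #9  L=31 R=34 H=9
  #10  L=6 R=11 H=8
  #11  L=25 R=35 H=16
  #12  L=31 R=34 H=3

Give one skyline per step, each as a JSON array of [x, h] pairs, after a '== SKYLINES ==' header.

== SKYLINES ==
[[48,16],[49,0]]
[[45,18],[47,0],[48,16],[49,0]]
[[20,20],[25,0],[45,18],[47,0],[48,16],[49,0]]
[[20,20],[25,0],[45,18],[47,16],[49,0]]
[[16,9],[20,20],[25,0],[45,18],[47,16],[49,0]]
[[16,9],[20,20],[25,16],[31,0],[45,18],[47,16],[49,0]]
[[16,9],[20,20],[25,16],[31,18],[33,0],[45,18],[47,16],[49,0]]
[[16,9],[20,20],[25,16],[31,18],[33,0],[44,8],[45,18],[47,16],[49,0]]
[[16,9],[20,20],[25,16],[31,18],[33,9],[34,0],[44,8],[45,18],[47,16],[49,0]]
[[6,8],[11,0],[16,9],[20,20],[25,16],[31,18],[33,9],[34,0],[44,8],[45,18],[47,16],[49,0]]
[[6,8],[11,0],[16,9],[20,20],[25,16],[31,18],[33,16],[35,0],[44,8],[45,18],[47,16],[49,0]]
[[6,8],[11,0],[16,9],[20,20],[25,16],[31,18],[33,16],[35,0],[44,8],[45,18],[47,16],[49,0]]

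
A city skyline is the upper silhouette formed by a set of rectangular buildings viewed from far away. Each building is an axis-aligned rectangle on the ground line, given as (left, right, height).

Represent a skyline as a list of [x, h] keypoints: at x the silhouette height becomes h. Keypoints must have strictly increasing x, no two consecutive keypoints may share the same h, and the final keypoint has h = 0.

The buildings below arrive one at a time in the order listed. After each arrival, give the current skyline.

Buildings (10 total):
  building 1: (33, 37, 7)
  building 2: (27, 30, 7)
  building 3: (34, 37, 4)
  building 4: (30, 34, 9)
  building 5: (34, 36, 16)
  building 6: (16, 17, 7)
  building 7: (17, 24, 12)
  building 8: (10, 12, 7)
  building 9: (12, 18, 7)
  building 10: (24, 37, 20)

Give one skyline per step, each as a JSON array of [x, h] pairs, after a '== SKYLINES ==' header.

== SKYLINES ==
[[33,7],[37,0]]
[[27,7],[30,0],[33,7],[37,0]]
[[27,7],[30,0],[33,7],[37,0]]
[[27,7],[30,9],[34,7],[37,0]]
[[27,7],[30,9],[34,16],[36,7],[37,0]]
[[16,7],[17,0],[27,7],[30,9],[34,16],[36,7],[37,0]]
[[16,7],[17,12],[24,0],[27,7],[30,9],[34,16],[36,7],[37,0]]
[[10,7],[12,0],[16,7],[17,12],[24,0],[27,7],[30,9],[34,16],[36,7],[37,0]]
[[10,7],[17,12],[24,0],[27,7],[30,9],[34,16],[36,7],[37,0]]
[[10,7],[17,12],[24,20],[37,0]]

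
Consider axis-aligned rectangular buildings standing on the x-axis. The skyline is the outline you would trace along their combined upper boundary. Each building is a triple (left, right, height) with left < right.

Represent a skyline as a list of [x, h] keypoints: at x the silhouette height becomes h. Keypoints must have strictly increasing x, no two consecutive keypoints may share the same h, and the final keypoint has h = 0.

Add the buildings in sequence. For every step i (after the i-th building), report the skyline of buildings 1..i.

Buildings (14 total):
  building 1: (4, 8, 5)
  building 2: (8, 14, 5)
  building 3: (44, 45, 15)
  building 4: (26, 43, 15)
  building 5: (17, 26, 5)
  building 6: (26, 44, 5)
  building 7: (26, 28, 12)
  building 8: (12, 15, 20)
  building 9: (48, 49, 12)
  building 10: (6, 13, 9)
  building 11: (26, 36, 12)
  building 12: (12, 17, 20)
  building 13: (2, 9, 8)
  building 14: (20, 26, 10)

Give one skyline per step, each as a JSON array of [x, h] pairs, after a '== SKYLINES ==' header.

== SKYLINES ==
[[4,5],[8,0]]
[[4,5],[14,0]]
[[4,5],[14,0],[44,15],[45,0]]
[[4,5],[14,0],[26,15],[43,0],[44,15],[45,0]]
[[4,5],[14,0],[17,5],[26,15],[43,0],[44,15],[45,0]]
[[4,5],[14,0],[17,5],[26,15],[43,5],[44,15],[45,0]]
[[4,5],[14,0],[17,5],[26,15],[43,5],[44,15],[45,0]]
[[4,5],[12,20],[15,0],[17,5],[26,15],[43,5],[44,15],[45,0]]
[[4,5],[12,20],[15,0],[17,5],[26,15],[43,5],[44,15],[45,0],[48,12],[49,0]]
[[4,5],[6,9],[12,20],[15,0],[17,5],[26,15],[43,5],[44,15],[45,0],[48,12],[49,0]]
[[4,5],[6,9],[12,20],[15,0],[17,5],[26,15],[43,5],[44,15],[45,0],[48,12],[49,0]]
[[4,5],[6,9],[12,20],[17,5],[26,15],[43,5],[44,15],[45,0],[48,12],[49,0]]
[[2,8],[6,9],[12,20],[17,5],[26,15],[43,5],[44,15],[45,0],[48,12],[49,0]]
[[2,8],[6,9],[12,20],[17,5],[20,10],[26,15],[43,5],[44,15],[45,0],[48,12],[49,0]]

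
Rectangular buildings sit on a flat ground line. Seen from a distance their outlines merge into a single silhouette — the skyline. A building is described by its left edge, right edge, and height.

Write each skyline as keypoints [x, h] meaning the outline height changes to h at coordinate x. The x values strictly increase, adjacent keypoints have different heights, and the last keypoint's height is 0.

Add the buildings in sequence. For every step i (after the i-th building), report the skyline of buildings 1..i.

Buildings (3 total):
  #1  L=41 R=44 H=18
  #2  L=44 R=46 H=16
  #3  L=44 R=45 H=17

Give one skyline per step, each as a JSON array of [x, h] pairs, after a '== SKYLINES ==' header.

== SKYLINES ==
[[41,18],[44,0]]
[[41,18],[44,16],[46,0]]
[[41,18],[44,17],[45,16],[46,0]]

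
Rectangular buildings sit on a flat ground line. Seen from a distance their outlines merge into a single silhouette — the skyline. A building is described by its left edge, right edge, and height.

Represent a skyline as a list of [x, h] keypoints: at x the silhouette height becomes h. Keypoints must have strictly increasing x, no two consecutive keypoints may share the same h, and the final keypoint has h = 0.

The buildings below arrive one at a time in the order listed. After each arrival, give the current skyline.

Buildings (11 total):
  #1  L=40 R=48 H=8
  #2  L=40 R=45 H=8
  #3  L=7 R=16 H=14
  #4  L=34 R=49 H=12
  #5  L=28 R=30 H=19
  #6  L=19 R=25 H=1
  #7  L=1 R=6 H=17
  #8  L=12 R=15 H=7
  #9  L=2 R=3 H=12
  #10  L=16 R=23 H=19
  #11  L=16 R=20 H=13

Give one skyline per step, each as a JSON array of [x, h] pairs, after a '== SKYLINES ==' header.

== SKYLINES ==
[[40,8],[48,0]]
[[40,8],[48,0]]
[[7,14],[16,0],[40,8],[48,0]]
[[7,14],[16,0],[34,12],[49,0]]
[[7,14],[16,0],[28,19],[30,0],[34,12],[49,0]]
[[7,14],[16,0],[19,1],[25,0],[28,19],[30,0],[34,12],[49,0]]
[[1,17],[6,0],[7,14],[16,0],[19,1],[25,0],[28,19],[30,0],[34,12],[49,0]]
[[1,17],[6,0],[7,14],[16,0],[19,1],[25,0],[28,19],[30,0],[34,12],[49,0]]
[[1,17],[6,0],[7,14],[16,0],[19,1],[25,0],[28,19],[30,0],[34,12],[49,0]]
[[1,17],[6,0],[7,14],[16,19],[23,1],[25,0],[28,19],[30,0],[34,12],[49,0]]
[[1,17],[6,0],[7,14],[16,19],[23,1],[25,0],[28,19],[30,0],[34,12],[49,0]]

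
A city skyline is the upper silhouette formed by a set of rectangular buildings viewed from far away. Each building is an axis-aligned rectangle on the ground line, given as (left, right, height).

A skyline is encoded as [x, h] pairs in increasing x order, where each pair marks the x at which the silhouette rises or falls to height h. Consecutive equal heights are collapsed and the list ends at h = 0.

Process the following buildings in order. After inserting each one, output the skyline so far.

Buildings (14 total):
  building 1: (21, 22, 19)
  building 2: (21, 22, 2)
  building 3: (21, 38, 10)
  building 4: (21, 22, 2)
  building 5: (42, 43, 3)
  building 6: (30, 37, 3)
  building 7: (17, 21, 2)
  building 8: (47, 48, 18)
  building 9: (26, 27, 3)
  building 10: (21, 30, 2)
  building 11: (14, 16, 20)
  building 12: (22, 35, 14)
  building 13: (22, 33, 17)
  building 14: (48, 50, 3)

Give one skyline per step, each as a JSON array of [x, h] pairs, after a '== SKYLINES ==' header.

== SKYLINES ==
[[21,19],[22,0]]
[[21,19],[22,0]]
[[21,19],[22,10],[38,0]]
[[21,19],[22,10],[38,0]]
[[21,19],[22,10],[38,0],[42,3],[43,0]]
[[21,19],[22,10],[38,0],[42,3],[43,0]]
[[17,2],[21,19],[22,10],[38,0],[42,3],[43,0]]
[[17,2],[21,19],[22,10],[38,0],[42,3],[43,0],[47,18],[48,0]]
[[17,2],[21,19],[22,10],[38,0],[42,3],[43,0],[47,18],[48,0]]
[[17,2],[21,19],[22,10],[38,0],[42,3],[43,0],[47,18],[48,0]]
[[14,20],[16,0],[17,2],[21,19],[22,10],[38,0],[42,3],[43,0],[47,18],[48,0]]
[[14,20],[16,0],[17,2],[21,19],[22,14],[35,10],[38,0],[42,3],[43,0],[47,18],[48,0]]
[[14,20],[16,0],[17,2],[21,19],[22,17],[33,14],[35,10],[38,0],[42,3],[43,0],[47,18],[48,0]]
[[14,20],[16,0],[17,2],[21,19],[22,17],[33,14],[35,10],[38,0],[42,3],[43,0],[47,18],[48,3],[50,0]]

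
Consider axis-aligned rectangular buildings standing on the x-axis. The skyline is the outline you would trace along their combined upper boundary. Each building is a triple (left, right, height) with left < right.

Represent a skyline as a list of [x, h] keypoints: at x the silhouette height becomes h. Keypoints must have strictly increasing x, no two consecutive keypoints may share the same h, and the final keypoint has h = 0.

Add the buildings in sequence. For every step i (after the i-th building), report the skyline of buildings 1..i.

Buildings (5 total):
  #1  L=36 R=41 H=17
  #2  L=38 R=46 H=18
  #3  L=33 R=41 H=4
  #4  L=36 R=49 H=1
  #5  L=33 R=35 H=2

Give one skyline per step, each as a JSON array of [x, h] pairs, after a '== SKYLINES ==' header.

== SKYLINES ==
[[36,17],[41,0]]
[[36,17],[38,18],[46,0]]
[[33,4],[36,17],[38,18],[46,0]]
[[33,4],[36,17],[38,18],[46,1],[49,0]]
[[33,4],[36,17],[38,18],[46,1],[49,0]]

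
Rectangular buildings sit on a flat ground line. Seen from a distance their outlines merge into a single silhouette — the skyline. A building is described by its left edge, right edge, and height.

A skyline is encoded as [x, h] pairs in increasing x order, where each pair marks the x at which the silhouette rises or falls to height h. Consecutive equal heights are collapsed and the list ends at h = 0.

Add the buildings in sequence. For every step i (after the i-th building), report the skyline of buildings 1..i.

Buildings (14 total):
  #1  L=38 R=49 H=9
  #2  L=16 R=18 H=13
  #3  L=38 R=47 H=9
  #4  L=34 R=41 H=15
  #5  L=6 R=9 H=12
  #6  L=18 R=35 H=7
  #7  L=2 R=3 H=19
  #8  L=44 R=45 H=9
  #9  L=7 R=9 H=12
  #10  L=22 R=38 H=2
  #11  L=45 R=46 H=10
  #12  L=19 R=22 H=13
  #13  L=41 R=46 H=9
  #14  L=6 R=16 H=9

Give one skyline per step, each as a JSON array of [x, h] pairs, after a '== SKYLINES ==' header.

== SKYLINES ==
[[38,9],[49,0]]
[[16,13],[18,0],[38,9],[49,0]]
[[16,13],[18,0],[38,9],[49,0]]
[[16,13],[18,0],[34,15],[41,9],[49,0]]
[[6,12],[9,0],[16,13],[18,0],[34,15],[41,9],[49,0]]
[[6,12],[9,0],[16,13],[18,7],[34,15],[41,9],[49,0]]
[[2,19],[3,0],[6,12],[9,0],[16,13],[18,7],[34,15],[41,9],[49,0]]
[[2,19],[3,0],[6,12],[9,0],[16,13],[18,7],[34,15],[41,9],[49,0]]
[[2,19],[3,0],[6,12],[9,0],[16,13],[18,7],[34,15],[41,9],[49,0]]
[[2,19],[3,0],[6,12],[9,0],[16,13],[18,7],[34,15],[41,9],[49,0]]
[[2,19],[3,0],[6,12],[9,0],[16,13],[18,7],[34,15],[41,9],[45,10],[46,9],[49,0]]
[[2,19],[3,0],[6,12],[9,0],[16,13],[18,7],[19,13],[22,7],[34,15],[41,9],[45,10],[46,9],[49,0]]
[[2,19],[3,0],[6,12],[9,0],[16,13],[18,7],[19,13],[22,7],[34,15],[41,9],[45,10],[46,9],[49,0]]
[[2,19],[3,0],[6,12],[9,9],[16,13],[18,7],[19,13],[22,7],[34,15],[41,9],[45,10],[46,9],[49,0]]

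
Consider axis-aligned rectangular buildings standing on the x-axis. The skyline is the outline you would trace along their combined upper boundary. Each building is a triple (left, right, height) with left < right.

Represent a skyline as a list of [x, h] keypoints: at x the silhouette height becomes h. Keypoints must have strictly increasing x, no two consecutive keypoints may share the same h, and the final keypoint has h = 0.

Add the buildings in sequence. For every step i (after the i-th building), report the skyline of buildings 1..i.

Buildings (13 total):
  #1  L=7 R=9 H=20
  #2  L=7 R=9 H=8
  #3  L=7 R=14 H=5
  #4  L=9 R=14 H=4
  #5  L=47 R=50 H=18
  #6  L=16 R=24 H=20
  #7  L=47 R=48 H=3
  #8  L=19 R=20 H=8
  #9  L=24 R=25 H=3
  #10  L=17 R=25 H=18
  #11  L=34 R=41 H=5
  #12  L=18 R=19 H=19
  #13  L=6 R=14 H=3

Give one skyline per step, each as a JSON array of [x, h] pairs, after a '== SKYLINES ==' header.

== SKYLINES ==
[[7,20],[9,0]]
[[7,20],[9,0]]
[[7,20],[9,5],[14,0]]
[[7,20],[9,5],[14,0]]
[[7,20],[9,5],[14,0],[47,18],[50,0]]
[[7,20],[9,5],[14,0],[16,20],[24,0],[47,18],[50,0]]
[[7,20],[9,5],[14,0],[16,20],[24,0],[47,18],[50,0]]
[[7,20],[9,5],[14,0],[16,20],[24,0],[47,18],[50,0]]
[[7,20],[9,5],[14,0],[16,20],[24,3],[25,0],[47,18],[50,0]]
[[7,20],[9,5],[14,0],[16,20],[24,18],[25,0],[47,18],[50,0]]
[[7,20],[9,5],[14,0],[16,20],[24,18],[25,0],[34,5],[41,0],[47,18],[50,0]]
[[7,20],[9,5],[14,0],[16,20],[24,18],[25,0],[34,5],[41,0],[47,18],[50,0]]
[[6,3],[7,20],[9,5],[14,0],[16,20],[24,18],[25,0],[34,5],[41,0],[47,18],[50,0]]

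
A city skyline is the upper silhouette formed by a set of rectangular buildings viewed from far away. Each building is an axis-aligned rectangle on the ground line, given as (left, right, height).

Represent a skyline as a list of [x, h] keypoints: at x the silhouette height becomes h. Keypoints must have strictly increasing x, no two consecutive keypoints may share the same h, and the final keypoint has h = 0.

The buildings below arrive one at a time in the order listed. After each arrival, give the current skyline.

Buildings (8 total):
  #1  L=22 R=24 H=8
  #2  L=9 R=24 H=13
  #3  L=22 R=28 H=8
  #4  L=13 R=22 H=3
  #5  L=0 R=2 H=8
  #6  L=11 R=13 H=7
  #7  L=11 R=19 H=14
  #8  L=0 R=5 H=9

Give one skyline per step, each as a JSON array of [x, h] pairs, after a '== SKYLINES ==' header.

== SKYLINES ==
[[22,8],[24,0]]
[[9,13],[24,0]]
[[9,13],[24,8],[28,0]]
[[9,13],[24,8],[28,0]]
[[0,8],[2,0],[9,13],[24,8],[28,0]]
[[0,8],[2,0],[9,13],[24,8],[28,0]]
[[0,8],[2,0],[9,13],[11,14],[19,13],[24,8],[28,0]]
[[0,9],[5,0],[9,13],[11,14],[19,13],[24,8],[28,0]]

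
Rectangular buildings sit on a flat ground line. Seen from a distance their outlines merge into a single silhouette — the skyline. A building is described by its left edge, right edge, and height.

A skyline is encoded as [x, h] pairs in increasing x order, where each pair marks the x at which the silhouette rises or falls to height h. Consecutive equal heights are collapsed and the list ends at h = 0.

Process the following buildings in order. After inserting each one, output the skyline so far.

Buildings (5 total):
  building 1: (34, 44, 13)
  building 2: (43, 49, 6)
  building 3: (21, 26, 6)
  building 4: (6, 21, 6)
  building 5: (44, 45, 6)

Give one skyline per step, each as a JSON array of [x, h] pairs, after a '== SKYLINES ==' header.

== SKYLINES ==
[[34,13],[44,0]]
[[34,13],[44,6],[49,0]]
[[21,6],[26,0],[34,13],[44,6],[49,0]]
[[6,6],[26,0],[34,13],[44,6],[49,0]]
[[6,6],[26,0],[34,13],[44,6],[49,0]]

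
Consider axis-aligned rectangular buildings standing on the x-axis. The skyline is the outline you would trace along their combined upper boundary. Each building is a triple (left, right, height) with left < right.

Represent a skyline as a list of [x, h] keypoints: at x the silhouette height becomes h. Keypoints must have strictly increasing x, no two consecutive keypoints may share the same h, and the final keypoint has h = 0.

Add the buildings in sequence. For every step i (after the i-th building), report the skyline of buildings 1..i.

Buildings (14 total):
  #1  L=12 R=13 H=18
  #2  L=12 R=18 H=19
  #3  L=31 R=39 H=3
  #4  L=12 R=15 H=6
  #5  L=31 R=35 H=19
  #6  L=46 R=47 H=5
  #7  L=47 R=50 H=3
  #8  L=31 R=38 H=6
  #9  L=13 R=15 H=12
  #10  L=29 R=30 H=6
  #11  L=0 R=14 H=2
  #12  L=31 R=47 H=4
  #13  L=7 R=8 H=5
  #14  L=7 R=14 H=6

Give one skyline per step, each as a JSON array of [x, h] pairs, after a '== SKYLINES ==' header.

== SKYLINES ==
[[12,18],[13,0]]
[[12,19],[18,0]]
[[12,19],[18,0],[31,3],[39,0]]
[[12,19],[18,0],[31,3],[39,0]]
[[12,19],[18,0],[31,19],[35,3],[39,0]]
[[12,19],[18,0],[31,19],[35,3],[39,0],[46,5],[47,0]]
[[12,19],[18,0],[31,19],[35,3],[39,0],[46,5],[47,3],[50,0]]
[[12,19],[18,0],[31,19],[35,6],[38,3],[39,0],[46,5],[47,3],[50,0]]
[[12,19],[18,0],[31,19],[35,6],[38,3],[39,0],[46,5],[47,3],[50,0]]
[[12,19],[18,0],[29,6],[30,0],[31,19],[35,6],[38,3],[39,0],[46,5],[47,3],[50,0]]
[[0,2],[12,19],[18,0],[29,6],[30,0],[31,19],[35,6],[38,3],[39,0],[46,5],[47,3],[50,0]]
[[0,2],[12,19],[18,0],[29,6],[30,0],[31,19],[35,6],[38,4],[46,5],[47,3],[50,0]]
[[0,2],[7,5],[8,2],[12,19],[18,0],[29,6],[30,0],[31,19],[35,6],[38,4],[46,5],[47,3],[50,0]]
[[0,2],[7,6],[12,19],[18,0],[29,6],[30,0],[31,19],[35,6],[38,4],[46,5],[47,3],[50,0]]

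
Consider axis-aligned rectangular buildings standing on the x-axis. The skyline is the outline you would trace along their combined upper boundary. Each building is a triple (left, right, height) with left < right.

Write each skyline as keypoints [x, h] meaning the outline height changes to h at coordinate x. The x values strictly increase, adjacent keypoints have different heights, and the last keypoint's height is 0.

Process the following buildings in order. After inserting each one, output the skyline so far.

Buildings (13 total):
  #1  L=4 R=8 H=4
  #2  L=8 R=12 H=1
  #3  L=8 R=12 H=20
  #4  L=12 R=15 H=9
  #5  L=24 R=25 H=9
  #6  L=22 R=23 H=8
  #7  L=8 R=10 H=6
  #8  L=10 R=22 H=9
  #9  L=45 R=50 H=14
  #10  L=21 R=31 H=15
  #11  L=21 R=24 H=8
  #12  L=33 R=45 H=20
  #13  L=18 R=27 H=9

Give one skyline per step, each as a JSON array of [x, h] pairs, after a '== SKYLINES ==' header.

== SKYLINES ==
[[4,4],[8,0]]
[[4,4],[8,1],[12,0]]
[[4,4],[8,20],[12,0]]
[[4,4],[8,20],[12,9],[15,0]]
[[4,4],[8,20],[12,9],[15,0],[24,9],[25,0]]
[[4,4],[8,20],[12,9],[15,0],[22,8],[23,0],[24,9],[25,0]]
[[4,4],[8,20],[12,9],[15,0],[22,8],[23,0],[24,9],[25,0]]
[[4,4],[8,20],[12,9],[22,8],[23,0],[24,9],[25,0]]
[[4,4],[8,20],[12,9],[22,8],[23,0],[24,9],[25,0],[45,14],[50,0]]
[[4,4],[8,20],[12,9],[21,15],[31,0],[45,14],[50,0]]
[[4,4],[8,20],[12,9],[21,15],[31,0],[45,14],[50,0]]
[[4,4],[8,20],[12,9],[21,15],[31,0],[33,20],[45,14],[50,0]]
[[4,4],[8,20],[12,9],[21,15],[31,0],[33,20],[45,14],[50,0]]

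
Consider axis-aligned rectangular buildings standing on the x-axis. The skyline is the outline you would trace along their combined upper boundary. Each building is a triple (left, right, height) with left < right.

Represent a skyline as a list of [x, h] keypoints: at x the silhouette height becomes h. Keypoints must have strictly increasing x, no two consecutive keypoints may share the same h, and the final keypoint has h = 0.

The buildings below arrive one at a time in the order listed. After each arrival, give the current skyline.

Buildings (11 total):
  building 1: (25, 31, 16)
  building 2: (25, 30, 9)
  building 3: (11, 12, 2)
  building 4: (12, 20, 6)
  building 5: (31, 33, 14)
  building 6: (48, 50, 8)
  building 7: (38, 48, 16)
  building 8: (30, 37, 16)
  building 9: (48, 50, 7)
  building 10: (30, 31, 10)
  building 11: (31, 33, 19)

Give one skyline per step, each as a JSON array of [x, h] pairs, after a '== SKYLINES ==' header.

== SKYLINES ==
[[25,16],[31,0]]
[[25,16],[31,0]]
[[11,2],[12,0],[25,16],[31,0]]
[[11,2],[12,6],[20,0],[25,16],[31,0]]
[[11,2],[12,6],[20,0],[25,16],[31,14],[33,0]]
[[11,2],[12,6],[20,0],[25,16],[31,14],[33,0],[48,8],[50,0]]
[[11,2],[12,6],[20,0],[25,16],[31,14],[33,0],[38,16],[48,8],[50,0]]
[[11,2],[12,6],[20,0],[25,16],[37,0],[38,16],[48,8],[50,0]]
[[11,2],[12,6],[20,0],[25,16],[37,0],[38,16],[48,8],[50,0]]
[[11,2],[12,6],[20,0],[25,16],[37,0],[38,16],[48,8],[50,0]]
[[11,2],[12,6],[20,0],[25,16],[31,19],[33,16],[37,0],[38,16],[48,8],[50,0]]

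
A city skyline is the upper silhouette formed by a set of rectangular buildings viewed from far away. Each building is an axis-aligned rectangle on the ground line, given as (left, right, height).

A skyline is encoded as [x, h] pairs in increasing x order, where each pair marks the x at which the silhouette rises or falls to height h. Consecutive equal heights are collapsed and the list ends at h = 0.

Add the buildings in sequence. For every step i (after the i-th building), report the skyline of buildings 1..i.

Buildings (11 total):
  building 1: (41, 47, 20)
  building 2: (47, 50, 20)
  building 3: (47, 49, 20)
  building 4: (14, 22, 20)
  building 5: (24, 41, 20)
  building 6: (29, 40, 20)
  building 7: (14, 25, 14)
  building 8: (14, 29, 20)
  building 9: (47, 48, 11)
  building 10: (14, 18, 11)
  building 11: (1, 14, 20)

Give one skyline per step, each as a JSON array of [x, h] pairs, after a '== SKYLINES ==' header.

== SKYLINES ==
[[41,20],[47,0]]
[[41,20],[50,0]]
[[41,20],[50,0]]
[[14,20],[22,0],[41,20],[50,0]]
[[14,20],[22,0],[24,20],[50,0]]
[[14,20],[22,0],[24,20],[50,0]]
[[14,20],[22,14],[24,20],[50,0]]
[[14,20],[50,0]]
[[14,20],[50,0]]
[[14,20],[50,0]]
[[1,20],[50,0]]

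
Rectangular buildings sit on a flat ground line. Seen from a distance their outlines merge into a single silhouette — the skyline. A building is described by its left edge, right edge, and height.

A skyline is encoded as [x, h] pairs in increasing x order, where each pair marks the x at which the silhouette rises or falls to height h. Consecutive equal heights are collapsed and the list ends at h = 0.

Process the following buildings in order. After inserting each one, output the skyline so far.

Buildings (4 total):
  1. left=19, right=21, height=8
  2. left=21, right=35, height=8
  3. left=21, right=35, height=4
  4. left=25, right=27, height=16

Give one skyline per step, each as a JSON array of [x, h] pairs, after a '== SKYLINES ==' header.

== SKYLINES ==
[[19,8],[21,0]]
[[19,8],[35,0]]
[[19,8],[35,0]]
[[19,8],[25,16],[27,8],[35,0]]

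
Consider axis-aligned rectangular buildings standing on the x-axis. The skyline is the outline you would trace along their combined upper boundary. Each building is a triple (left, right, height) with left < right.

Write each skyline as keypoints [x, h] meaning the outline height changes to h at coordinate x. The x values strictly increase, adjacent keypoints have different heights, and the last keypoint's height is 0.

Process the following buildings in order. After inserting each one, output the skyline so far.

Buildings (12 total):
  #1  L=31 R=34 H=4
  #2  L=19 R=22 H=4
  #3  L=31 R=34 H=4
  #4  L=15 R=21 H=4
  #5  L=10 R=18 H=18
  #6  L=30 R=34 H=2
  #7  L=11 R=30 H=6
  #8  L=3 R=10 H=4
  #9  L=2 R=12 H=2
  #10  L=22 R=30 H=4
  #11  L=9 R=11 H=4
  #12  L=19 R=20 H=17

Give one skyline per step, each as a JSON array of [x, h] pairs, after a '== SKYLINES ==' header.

== SKYLINES ==
[[31,4],[34,0]]
[[19,4],[22,0],[31,4],[34,0]]
[[19,4],[22,0],[31,4],[34,0]]
[[15,4],[22,0],[31,4],[34,0]]
[[10,18],[18,4],[22,0],[31,4],[34,0]]
[[10,18],[18,4],[22,0],[30,2],[31,4],[34,0]]
[[10,18],[18,6],[30,2],[31,4],[34,0]]
[[3,4],[10,18],[18,6],[30,2],[31,4],[34,0]]
[[2,2],[3,4],[10,18],[18,6],[30,2],[31,4],[34,0]]
[[2,2],[3,4],[10,18],[18,6],[30,2],[31,4],[34,0]]
[[2,2],[3,4],[10,18],[18,6],[30,2],[31,4],[34,0]]
[[2,2],[3,4],[10,18],[18,6],[19,17],[20,6],[30,2],[31,4],[34,0]]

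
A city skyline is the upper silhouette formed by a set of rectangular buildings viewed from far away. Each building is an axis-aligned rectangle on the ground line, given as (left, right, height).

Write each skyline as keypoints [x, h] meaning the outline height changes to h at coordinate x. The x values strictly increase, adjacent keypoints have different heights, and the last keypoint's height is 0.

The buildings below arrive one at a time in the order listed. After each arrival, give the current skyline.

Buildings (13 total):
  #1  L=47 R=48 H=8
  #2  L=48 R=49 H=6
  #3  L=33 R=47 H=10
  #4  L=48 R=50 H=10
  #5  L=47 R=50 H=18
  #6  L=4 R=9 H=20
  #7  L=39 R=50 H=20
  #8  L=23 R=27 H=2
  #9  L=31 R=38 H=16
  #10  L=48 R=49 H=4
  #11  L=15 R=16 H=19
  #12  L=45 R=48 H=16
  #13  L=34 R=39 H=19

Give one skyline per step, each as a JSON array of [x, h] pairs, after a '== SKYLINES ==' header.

== SKYLINES ==
[[47,8],[48,0]]
[[47,8],[48,6],[49,0]]
[[33,10],[47,8],[48,6],[49,0]]
[[33,10],[47,8],[48,10],[50,0]]
[[33,10],[47,18],[50,0]]
[[4,20],[9,0],[33,10],[47,18],[50,0]]
[[4,20],[9,0],[33,10],[39,20],[50,0]]
[[4,20],[9,0],[23,2],[27,0],[33,10],[39,20],[50,0]]
[[4,20],[9,0],[23,2],[27,0],[31,16],[38,10],[39,20],[50,0]]
[[4,20],[9,0],[23,2],[27,0],[31,16],[38,10],[39,20],[50,0]]
[[4,20],[9,0],[15,19],[16,0],[23,2],[27,0],[31,16],[38,10],[39,20],[50,0]]
[[4,20],[9,0],[15,19],[16,0],[23,2],[27,0],[31,16],[38,10],[39,20],[50,0]]
[[4,20],[9,0],[15,19],[16,0],[23,2],[27,0],[31,16],[34,19],[39,20],[50,0]]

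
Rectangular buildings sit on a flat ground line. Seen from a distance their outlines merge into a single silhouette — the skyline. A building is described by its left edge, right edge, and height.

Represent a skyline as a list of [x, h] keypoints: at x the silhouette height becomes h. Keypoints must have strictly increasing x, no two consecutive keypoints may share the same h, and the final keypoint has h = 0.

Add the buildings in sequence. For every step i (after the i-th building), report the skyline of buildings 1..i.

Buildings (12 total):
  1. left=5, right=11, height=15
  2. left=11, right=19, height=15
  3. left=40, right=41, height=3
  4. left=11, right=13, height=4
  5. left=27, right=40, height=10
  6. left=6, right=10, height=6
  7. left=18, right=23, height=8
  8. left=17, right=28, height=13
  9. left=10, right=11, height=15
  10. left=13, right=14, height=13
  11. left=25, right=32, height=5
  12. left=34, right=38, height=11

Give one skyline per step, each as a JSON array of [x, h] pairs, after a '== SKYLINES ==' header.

== SKYLINES ==
[[5,15],[11,0]]
[[5,15],[19,0]]
[[5,15],[19,0],[40,3],[41,0]]
[[5,15],[19,0],[40,3],[41,0]]
[[5,15],[19,0],[27,10],[40,3],[41,0]]
[[5,15],[19,0],[27,10],[40,3],[41,0]]
[[5,15],[19,8],[23,0],[27,10],[40,3],[41,0]]
[[5,15],[19,13],[28,10],[40,3],[41,0]]
[[5,15],[19,13],[28,10],[40,3],[41,0]]
[[5,15],[19,13],[28,10],[40,3],[41,0]]
[[5,15],[19,13],[28,10],[40,3],[41,0]]
[[5,15],[19,13],[28,10],[34,11],[38,10],[40,3],[41,0]]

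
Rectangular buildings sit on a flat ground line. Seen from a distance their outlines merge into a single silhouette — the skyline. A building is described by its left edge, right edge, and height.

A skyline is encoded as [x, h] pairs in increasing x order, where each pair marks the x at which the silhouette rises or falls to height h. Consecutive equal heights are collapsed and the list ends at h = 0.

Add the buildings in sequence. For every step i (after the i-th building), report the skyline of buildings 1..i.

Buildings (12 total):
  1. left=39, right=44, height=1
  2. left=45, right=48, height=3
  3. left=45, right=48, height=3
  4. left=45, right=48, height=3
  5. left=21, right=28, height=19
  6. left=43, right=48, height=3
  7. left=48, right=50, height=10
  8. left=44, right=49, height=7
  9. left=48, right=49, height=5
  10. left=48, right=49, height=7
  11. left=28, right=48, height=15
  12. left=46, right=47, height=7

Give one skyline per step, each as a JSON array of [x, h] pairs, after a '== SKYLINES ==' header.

== SKYLINES ==
[[39,1],[44,0]]
[[39,1],[44,0],[45,3],[48,0]]
[[39,1],[44,0],[45,3],[48,0]]
[[39,1],[44,0],[45,3],[48,0]]
[[21,19],[28,0],[39,1],[44,0],[45,3],[48,0]]
[[21,19],[28,0],[39,1],[43,3],[48,0]]
[[21,19],[28,0],[39,1],[43,3],[48,10],[50,0]]
[[21,19],[28,0],[39,1],[43,3],[44,7],[48,10],[50,0]]
[[21,19],[28,0],[39,1],[43,3],[44,7],[48,10],[50,0]]
[[21,19],[28,0],[39,1],[43,3],[44,7],[48,10],[50,0]]
[[21,19],[28,15],[48,10],[50,0]]
[[21,19],[28,15],[48,10],[50,0]]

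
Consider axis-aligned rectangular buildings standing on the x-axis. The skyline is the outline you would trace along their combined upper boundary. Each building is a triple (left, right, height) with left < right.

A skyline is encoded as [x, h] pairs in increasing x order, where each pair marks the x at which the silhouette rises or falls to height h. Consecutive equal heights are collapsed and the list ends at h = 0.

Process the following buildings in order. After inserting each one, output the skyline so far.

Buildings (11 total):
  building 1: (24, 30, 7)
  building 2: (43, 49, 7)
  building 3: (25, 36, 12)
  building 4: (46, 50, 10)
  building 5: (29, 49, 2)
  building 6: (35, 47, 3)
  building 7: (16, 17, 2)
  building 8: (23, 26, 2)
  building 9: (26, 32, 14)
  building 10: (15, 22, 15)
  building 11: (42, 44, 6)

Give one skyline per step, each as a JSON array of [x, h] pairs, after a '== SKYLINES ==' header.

== SKYLINES ==
[[24,7],[30,0]]
[[24,7],[30,0],[43,7],[49,0]]
[[24,7],[25,12],[36,0],[43,7],[49,0]]
[[24,7],[25,12],[36,0],[43,7],[46,10],[50,0]]
[[24,7],[25,12],[36,2],[43,7],[46,10],[50,0]]
[[24,7],[25,12],[36,3],[43,7],[46,10],[50,0]]
[[16,2],[17,0],[24,7],[25,12],[36,3],[43,7],[46,10],[50,0]]
[[16,2],[17,0],[23,2],[24,7],[25,12],[36,3],[43,7],[46,10],[50,0]]
[[16,2],[17,0],[23,2],[24,7],[25,12],[26,14],[32,12],[36,3],[43,7],[46,10],[50,0]]
[[15,15],[22,0],[23,2],[24,7],[25,12],[26,14],[32,12],[36,3],[43,7],[46,10],[50,0]]
[[15,15],[22,0],[23,2],[24,7],[25,12],[26,14],[32,12],[36,3],[42,6],[43,7],[46,10],[50,0]]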